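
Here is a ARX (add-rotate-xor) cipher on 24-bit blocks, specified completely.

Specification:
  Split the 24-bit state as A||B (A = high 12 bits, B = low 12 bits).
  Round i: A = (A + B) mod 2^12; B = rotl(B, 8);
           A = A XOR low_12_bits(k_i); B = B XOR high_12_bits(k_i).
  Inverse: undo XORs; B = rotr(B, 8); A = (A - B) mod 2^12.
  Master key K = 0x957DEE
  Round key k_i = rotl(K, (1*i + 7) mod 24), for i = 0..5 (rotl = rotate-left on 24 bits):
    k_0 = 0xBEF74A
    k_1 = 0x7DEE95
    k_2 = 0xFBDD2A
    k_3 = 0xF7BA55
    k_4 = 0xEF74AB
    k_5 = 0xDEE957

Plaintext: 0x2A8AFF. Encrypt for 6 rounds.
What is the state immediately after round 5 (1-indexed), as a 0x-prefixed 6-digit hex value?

0xF3B945

s_0 = plaintext = 0x2A8AFF
s_1 = Round(s_0, k_0) = 0xAED440
s_2 = Round(s_1, k_1) = 0x1B879A
s_3 = Round(s_2, k_2) = 0x4785C4
s_4 = Round(s_3, k_3) = 0x069B27
s_5 = Round(s_4, k_4) = 0xF3B945
s_6 = Round(s_5, k_5) = 0x1D787A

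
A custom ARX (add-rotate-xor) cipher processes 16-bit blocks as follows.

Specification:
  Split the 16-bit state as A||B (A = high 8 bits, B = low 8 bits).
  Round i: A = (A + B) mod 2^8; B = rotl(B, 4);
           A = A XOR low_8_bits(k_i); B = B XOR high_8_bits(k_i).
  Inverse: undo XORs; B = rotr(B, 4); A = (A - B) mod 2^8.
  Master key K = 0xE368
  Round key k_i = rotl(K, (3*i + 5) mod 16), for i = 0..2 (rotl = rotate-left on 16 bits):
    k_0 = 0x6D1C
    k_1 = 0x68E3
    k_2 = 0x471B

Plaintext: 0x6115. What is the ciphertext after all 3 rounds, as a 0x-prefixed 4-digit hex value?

s_0 = plaintext = 0x6115
s_1 = Round(s_0, k_0) = 0x6A3C
s_2 = Round(s_1, k_1) = 0x45AB
s_3 = Round(s_2, k_2) = 0xEBFD

0xEBFD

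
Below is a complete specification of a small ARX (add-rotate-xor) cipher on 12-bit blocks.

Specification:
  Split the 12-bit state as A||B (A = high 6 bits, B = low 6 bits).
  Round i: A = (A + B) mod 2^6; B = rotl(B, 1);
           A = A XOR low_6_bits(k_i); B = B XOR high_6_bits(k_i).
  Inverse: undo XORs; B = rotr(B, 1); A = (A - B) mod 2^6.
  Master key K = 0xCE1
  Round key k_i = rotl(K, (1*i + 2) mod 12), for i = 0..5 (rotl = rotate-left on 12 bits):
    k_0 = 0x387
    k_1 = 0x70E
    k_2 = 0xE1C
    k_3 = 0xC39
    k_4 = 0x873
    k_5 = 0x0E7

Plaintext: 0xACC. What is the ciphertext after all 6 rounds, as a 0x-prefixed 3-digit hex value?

0xF48

s_0 = plaintext = 0xACC
s_1 = Round(s_0, k_0) = 0xC16
s_2 = Round(s_1, k_1) = 0x230
s_3 = Round(s_2, k_2) = 0x919
s_4 = Round(s_3, k_3) = 0x102
s_5 = Round(s_4, k_4) = 0xD65
s_6 = Round(s_5, k_5) = 0xF48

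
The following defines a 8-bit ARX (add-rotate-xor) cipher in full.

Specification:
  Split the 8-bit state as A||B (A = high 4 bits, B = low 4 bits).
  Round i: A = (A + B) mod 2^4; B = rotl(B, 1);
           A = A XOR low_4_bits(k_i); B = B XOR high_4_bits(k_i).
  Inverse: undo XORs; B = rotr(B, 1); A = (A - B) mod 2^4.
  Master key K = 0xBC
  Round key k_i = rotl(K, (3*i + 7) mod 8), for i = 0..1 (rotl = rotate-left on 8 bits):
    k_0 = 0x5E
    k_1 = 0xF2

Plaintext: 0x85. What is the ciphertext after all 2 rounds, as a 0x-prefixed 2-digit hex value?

s_0 = plaintext = 0x85
s_1 = Round(s_0, k_0) = 0x3F
s_2 = Round(s_1, k_1) = 0x00

0x00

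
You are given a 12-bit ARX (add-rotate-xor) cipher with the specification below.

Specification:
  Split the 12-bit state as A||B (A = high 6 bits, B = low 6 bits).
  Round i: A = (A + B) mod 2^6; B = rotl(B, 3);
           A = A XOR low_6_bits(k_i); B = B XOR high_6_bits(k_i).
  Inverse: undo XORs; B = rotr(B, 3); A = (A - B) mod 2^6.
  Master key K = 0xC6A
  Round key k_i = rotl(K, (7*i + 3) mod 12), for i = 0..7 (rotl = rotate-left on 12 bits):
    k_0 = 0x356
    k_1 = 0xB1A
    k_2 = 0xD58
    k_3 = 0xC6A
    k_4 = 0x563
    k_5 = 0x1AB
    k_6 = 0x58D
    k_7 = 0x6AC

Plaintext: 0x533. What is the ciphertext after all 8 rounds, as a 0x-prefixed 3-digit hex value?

0xC2D

s_0 = plaintext = 0x533
s_1 = Round(s_0, k_0) = 0x453
s_2 = Round(s_1, k_1) = 0xFB6
s_3 = Round(s_2, k_2) = 0xB03
s_4 = Round(s_3, k_3) = 0x169
s_5 = Round(s_4, k_4) = 0x358
s_6 = Round(s_5, k_5) = 0x385
s_7 = Round(s_6, k_6) = 0x7BE
s_8 = Round(s_7, k_7) = 0xC2D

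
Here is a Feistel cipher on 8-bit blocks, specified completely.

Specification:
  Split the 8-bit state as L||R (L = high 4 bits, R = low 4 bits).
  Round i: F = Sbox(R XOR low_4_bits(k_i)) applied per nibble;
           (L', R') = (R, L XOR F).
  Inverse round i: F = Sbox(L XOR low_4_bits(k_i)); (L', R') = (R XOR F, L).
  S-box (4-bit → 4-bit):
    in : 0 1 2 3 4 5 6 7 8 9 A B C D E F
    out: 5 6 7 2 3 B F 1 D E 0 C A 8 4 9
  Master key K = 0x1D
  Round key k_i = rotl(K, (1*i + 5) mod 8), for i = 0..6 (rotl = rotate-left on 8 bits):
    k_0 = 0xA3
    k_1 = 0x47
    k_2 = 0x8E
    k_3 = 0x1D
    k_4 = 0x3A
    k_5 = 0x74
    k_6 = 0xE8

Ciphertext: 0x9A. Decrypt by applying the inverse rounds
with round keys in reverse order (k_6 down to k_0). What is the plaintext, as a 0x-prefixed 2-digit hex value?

s_0 = ciphertext = 0x9A
s_1 = InvRound(s_0, k_6) = 0xC9
s_2 = InvRound(s_1, k_5) = 0x4C
s_3 = InvRound(s_2, k_4) = 0x84
s_4 = InvRound(s_3, k_3) = 0xF8
s_5 = InvRound(s_4, k_2) = 0xEF
s_6 = InvRound(s_5, k_1) = 0x1E
s_7 = InvRound(s_6, k_0) = 0x91

0x91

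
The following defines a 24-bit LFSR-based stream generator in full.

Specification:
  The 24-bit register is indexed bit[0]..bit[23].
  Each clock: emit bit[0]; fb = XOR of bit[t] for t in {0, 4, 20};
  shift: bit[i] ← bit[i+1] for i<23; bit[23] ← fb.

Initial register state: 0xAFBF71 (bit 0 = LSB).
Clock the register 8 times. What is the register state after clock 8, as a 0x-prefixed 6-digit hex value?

0x4CAFBF

reg_0 = 0xAFBF71
clock 1: out=1, reg = 0x57DFB8
clock 2: out=0, reg = 0x2BEFDC
clock 3: out=0, reg = 0x95F7EE
clock 4: out=0, reg = 0xCAFBF7
clock 5: out=1, reg = 0x657DFB
clock 6: out=1, reg = 0x32BEFD
clock 7: out=1, reg = 0x995F7E
clock 8: out=0, reg = 0x4CAFBF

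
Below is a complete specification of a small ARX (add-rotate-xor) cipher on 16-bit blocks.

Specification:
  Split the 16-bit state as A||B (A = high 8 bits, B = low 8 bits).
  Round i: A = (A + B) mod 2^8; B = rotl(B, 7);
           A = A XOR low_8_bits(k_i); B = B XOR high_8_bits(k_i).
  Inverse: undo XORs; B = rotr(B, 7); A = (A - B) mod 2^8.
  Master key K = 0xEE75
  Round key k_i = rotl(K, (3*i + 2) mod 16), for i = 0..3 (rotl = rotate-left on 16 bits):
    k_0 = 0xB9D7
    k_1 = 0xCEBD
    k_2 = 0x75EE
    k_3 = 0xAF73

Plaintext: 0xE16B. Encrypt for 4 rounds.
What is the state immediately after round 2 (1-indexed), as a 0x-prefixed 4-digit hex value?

0x1AC8

s_0 = plaintext = 0xE16B
s_1 = Round(s_0, k_0) = 0x9B0C
s_2 = Round(s_1, k_1) = 0x1AC8
s_3 = Round(s_2, k_2) = 0x0C11
s_4 = Round(s_3, k_3) = 0x6E27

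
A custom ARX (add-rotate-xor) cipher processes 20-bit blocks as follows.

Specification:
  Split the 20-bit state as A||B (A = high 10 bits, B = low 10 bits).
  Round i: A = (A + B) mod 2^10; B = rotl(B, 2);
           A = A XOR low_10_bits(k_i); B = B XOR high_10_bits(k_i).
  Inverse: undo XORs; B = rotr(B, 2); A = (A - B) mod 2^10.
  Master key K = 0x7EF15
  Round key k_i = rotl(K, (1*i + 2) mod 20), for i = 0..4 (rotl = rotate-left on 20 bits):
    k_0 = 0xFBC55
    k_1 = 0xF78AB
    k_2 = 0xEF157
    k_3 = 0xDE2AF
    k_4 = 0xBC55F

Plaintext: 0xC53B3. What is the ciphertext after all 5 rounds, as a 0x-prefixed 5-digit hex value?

0xA3329

s_0 = plaintext = 0xC53B3
s_1 = Round(s_0, k_0) = 0xA4920
s_2 = Round(s_1, k_1) = 0xC675F
s_3 = Round(s_2, k_2) = 0xCBEC3
s_4 = Round(s_3, k_3) = 0xD7476
s_5 = Round(s_4, k_4) = 0xA3329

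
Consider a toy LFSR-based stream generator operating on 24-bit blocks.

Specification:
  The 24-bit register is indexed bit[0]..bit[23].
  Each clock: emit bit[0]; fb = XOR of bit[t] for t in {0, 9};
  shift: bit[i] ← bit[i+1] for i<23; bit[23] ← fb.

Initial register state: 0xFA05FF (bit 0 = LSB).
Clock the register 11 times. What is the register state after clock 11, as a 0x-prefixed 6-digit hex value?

0x1FBF40

reg_0 = 0xFA05FF
clock 1: out=1, reg = 0xFD02FF
clock 2: out=1, reg = 0x7E817F
clock 3: out=1, reg = 0xBF40BF
clock 4: out=1, reg = 0xDFA05F
clock 5: out=1, reg = 0xEFD02F
clock 6: out=1, reg = 0xF7E817
clock 7: out=1, reg = 0xFBF40B
clock 8: out=1, reg = 0xFDFA05
clock 9: out=1, reg = 0x7EFD02
clock 10: out=0, reg = 0x3F7E81
clock 11: out=1, reg = 0x1FBF40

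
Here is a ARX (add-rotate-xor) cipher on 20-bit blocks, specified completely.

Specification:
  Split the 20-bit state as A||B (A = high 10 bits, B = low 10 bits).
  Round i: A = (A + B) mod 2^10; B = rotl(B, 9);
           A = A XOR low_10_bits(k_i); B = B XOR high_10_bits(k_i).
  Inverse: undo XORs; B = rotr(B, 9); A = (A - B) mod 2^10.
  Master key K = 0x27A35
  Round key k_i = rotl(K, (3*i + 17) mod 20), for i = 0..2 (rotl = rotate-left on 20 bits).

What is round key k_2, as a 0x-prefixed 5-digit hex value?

0x3D1A9

K = 0x27A35
k_0 = rotl(K, (3*0+17) mod 20) = rotl(K, 17) = 0xA4F46
k_1 = rotl(K, (3*1+17) mod 20) = rotl(K, 0) = 0x27A35
k_2 = rotl(K, (3*2+17) mod 20) = rotl(K, 3) = 0x3D1A9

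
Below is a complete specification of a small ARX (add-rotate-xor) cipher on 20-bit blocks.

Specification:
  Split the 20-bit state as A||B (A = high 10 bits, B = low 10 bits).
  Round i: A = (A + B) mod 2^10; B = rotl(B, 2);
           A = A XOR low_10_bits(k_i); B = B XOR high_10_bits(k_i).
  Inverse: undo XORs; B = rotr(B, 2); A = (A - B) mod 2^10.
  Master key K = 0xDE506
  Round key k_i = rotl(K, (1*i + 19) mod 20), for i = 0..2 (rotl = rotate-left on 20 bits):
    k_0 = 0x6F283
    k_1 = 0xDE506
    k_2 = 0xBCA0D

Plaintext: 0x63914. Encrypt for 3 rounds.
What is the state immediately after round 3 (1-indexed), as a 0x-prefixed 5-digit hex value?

0x765C2

s_0 = plaintext = 0x63914
s_1 = Round(s_0, k_0) = 0x085ED
s_2 = Round(s_1, k_1) = 0xC20CC
s_3 = Round(s_2, k_2) = 0x765C2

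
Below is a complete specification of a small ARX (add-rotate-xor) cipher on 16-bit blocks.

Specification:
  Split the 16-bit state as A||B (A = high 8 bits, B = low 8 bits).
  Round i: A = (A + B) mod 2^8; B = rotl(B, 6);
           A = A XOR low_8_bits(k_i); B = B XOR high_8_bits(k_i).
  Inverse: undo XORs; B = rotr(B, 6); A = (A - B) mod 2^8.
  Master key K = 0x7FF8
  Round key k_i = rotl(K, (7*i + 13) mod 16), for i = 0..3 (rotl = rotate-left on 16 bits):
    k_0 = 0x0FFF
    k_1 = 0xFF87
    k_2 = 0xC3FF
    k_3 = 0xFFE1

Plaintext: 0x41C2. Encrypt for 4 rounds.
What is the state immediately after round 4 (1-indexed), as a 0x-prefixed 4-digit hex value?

0x9B0E

s_0 = plaintext = 0x41C2
s_1 = Round(s_0, k_0) = 0xFCBF
s_2 = Round(s_1, k_1) = 0x3C10
s_3 = Round(s_2, k_2) = 0xB3C7
s_4 = Round(s_3, k_3) = 0x9B0E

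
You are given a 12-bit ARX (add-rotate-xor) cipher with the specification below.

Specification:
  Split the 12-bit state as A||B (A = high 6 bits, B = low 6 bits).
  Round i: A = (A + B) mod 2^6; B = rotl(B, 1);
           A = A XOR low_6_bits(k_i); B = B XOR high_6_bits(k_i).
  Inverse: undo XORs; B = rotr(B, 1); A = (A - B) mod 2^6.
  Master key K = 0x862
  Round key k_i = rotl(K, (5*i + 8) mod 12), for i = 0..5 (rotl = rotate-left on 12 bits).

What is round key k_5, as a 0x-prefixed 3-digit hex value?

K = 0x862
k_0 = rotl(K, (5*0+8) mod 12) = rotl(K, 8) = 0x286
k_1 = rotl(K, (5*1+8) mod 12) = rotl(K, 1) = 0x0C5
k_2 = rotl(K, (5*2+8) mod 12) = rotl(K, 6) = 0x8A1
k_3 = rotl(K, (5*3+8) mod 12) = rotl(K, 11) = 0x431
k_4 = rotl(K, (5*4+8) mod 12) = rotl(K, 4) = 0x628
k_5 = rotl(K, (5*5+8) mod 12) = rotl(K, 9) = 0x50C

0x50C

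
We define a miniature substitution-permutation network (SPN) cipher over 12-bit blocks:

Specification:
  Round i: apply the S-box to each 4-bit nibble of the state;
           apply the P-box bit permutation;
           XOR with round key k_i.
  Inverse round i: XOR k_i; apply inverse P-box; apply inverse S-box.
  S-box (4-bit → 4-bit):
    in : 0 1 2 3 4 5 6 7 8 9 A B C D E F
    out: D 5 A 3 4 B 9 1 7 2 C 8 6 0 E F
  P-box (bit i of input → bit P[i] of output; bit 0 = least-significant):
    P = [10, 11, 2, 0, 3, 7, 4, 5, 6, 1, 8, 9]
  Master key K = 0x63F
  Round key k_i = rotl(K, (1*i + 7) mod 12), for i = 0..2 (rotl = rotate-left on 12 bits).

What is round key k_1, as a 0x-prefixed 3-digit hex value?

K = 0x63F
k_0 = rotl(K, (1*0+7) mod 12) = rotl(K, 7) = 0xFB1
k_1 = rotl(K, (1*1+7) mod 12) = rotl(K, 8) = 0xF63

0xF63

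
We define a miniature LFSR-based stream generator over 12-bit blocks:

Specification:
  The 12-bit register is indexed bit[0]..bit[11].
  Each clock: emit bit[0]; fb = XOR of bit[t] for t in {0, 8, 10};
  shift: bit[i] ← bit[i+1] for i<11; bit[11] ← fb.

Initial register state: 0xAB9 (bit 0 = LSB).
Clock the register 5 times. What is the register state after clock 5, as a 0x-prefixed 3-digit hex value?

0xAD5

reg_0 = 0xAB9
clock 1: out=1, reg = 0xD5C
clock 2: out=0, reg = 0x6AE
clock 3: out=0, reg = 0xB57
clock 4: out=1, reg = 0x5AB
clock 5: out=1, reg = 0xAD5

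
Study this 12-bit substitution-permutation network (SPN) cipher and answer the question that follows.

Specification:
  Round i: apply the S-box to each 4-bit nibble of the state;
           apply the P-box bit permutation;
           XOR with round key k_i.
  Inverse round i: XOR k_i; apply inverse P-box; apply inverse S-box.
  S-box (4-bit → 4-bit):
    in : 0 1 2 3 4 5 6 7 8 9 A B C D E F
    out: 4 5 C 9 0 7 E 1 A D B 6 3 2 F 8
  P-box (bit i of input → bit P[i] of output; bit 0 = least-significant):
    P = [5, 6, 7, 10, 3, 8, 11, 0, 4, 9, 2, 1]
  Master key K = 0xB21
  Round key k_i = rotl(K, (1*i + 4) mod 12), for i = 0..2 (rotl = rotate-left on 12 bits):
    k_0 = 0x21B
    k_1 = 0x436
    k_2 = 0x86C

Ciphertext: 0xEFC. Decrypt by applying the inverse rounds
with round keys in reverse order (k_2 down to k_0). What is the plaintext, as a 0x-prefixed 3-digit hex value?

0xE84

s_0 = ciphertext = 0xEFC
s_1 = InvRound(s_0, k_2) = 0xC42
s_2 = InvRound(s_1, k_1) = 0x10C
s_3 = InvRound(s_2, k_0) = 0xE84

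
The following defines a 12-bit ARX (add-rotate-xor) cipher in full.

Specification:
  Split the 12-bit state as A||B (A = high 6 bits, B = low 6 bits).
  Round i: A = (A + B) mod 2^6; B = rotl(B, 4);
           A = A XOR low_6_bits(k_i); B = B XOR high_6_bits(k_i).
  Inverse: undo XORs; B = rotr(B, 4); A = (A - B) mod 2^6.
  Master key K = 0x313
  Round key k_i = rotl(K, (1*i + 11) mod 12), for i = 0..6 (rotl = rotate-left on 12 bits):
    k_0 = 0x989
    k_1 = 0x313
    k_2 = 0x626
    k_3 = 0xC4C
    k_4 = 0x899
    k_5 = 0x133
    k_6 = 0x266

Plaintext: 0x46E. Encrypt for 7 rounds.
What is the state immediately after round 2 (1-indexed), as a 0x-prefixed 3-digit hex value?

s_0 = plaintext = 0x46E
s_1 = Round(s_0, k_0) = 0xD8D
s_2 = Round(s_1, k_1) = 0x41F
s_3 = Round(s_2, k_2) = 0x26F
s_4 = Round(s_3, k_3) = 0xD0A
s_5 = Round(s_4, k_4) = 0x9C0
s_6 = Round(s_5, k_5) = 0x504
s_7 = Round(s_6, k_6) = 0xF88

0x41F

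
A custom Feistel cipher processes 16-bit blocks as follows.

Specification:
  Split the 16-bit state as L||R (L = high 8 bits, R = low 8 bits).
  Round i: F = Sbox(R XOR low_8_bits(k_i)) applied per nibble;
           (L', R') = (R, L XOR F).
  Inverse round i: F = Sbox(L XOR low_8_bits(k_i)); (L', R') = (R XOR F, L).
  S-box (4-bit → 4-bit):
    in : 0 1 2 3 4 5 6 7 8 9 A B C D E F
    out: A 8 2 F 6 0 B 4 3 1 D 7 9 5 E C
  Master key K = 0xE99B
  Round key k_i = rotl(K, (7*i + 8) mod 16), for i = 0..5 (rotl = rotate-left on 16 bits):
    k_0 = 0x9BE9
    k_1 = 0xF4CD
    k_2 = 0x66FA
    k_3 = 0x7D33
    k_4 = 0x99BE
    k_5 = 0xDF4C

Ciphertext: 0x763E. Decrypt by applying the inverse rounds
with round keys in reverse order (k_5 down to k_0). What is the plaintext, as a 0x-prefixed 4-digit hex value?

0x9F81

s_0 = ciphertext = 0x763E
s_1 = InvRound(s_0, k_5) = 0xC376
s_2 = InvRound(s_1, k_4) = 0x33C3
s_3 = InvRound(s_2, k_3) = 0x6933
s_4 = InvRound(s_3, k_2) = 0x2C69
s_5 = InvRound(s_4, k_1) = 0x812C
s_6 = InvRound(s_5, k_0) = 0x9F81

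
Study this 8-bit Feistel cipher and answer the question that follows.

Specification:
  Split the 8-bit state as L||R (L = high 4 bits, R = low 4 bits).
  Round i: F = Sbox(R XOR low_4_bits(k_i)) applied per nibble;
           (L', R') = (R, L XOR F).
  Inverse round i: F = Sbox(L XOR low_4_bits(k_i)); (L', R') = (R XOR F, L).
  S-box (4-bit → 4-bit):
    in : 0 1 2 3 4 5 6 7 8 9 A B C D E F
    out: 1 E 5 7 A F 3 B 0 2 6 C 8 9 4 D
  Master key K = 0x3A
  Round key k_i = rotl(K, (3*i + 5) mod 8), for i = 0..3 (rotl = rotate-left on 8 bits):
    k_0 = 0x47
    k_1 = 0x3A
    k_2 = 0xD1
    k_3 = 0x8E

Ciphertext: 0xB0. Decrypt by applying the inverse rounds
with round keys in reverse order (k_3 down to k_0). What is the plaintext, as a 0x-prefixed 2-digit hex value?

0x40

s_0 = ciphertext = 0xB0
s_1 = InvRound(s_0, k_3) = 0xFB
s_2 = InvRound(s_1, k_2) = 0xFF
s_3 = InvRound(s_2, k_1) = 0x0F
s_4 = InvRound(s_3, k_0) = 0x40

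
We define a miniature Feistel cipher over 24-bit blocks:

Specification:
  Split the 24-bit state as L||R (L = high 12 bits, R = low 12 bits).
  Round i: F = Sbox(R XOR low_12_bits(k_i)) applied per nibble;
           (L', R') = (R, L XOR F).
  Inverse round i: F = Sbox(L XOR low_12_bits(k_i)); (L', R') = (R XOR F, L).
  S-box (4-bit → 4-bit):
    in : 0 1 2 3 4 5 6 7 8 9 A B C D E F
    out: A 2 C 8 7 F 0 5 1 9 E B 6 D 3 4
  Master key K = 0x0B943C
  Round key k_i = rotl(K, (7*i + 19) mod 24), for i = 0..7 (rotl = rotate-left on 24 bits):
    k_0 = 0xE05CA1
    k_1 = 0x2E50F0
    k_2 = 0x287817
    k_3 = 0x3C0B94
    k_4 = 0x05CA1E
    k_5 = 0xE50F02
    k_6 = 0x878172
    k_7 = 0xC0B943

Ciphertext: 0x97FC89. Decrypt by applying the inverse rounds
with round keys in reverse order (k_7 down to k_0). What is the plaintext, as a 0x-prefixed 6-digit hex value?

s_0 = ciphertext = 0x97FC89
s_1 = InvRound(s_0, k_7) = 0x60F97F
s_2 = InvRound(s_1, k_6) = 0xC2260F
s_3 = InvRound(s_2, k_5) = 0xEC5C22
s_4 = InvRound(s_3, k_4) = 0xBF9EC5
s_5 = InvRound(s_4, k_3) = 0x4C8BF9
s_6 = InvRound(s_5, k_2) = 0xD2D4C8
s_7 = InvRound(s_6, k_1) = 0x915D2D
s_8 = InvRound(s_7, k_0) = 0x29A915

0x29A915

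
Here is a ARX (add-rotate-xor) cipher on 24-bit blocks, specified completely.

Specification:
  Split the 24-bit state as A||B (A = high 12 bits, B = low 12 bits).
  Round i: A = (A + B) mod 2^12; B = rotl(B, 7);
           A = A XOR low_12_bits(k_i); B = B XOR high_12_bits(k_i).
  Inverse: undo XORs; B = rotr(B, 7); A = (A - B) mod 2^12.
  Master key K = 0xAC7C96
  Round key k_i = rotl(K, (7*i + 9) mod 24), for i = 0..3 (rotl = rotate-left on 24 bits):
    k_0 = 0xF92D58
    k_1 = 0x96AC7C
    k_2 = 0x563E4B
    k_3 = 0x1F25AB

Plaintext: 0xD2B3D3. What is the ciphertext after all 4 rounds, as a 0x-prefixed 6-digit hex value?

0xCD7D32

s_0 = plaintext = 0xD2B3D3
s_1 = Round(s_0, k_0) = 0xDA660C
s_2 = Round(s_1, k_1) = 0xFCEF5A
s_3 = Round(s_2, k_2) = 0x163819
s_4 = Round(s_3, k_3) = 0xCD7D32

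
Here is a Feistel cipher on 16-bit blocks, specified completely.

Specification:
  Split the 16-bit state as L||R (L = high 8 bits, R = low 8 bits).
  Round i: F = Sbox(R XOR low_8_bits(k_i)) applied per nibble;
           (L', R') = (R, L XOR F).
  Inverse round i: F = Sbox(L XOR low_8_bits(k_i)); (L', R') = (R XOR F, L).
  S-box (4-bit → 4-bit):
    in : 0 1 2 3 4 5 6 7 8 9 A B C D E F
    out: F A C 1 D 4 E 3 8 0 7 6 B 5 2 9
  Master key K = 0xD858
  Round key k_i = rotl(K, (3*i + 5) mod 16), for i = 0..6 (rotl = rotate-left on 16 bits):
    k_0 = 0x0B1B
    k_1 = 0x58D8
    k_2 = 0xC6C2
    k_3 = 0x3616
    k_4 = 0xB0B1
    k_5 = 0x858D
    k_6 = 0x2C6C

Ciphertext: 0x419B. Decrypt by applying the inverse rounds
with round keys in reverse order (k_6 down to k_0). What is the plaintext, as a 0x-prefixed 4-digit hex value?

s_0 = ciphertext = 0x419B
s_1 = InvRound(s_0, k_6) = 0x5E41
s_2 = InvRound(s_1, k_5) = 0x105E
s_3 = InvRound(s_2, k_4) = 0x2410
s_4 = InvRound(s_3, k_3) = 0x0C24
s_5 = InvRound(s_4, k_2) = 0x960C
s_6 = InvRound(s_5, k_1) = 0xDE96
s_7 = InvRound(s_6, k_0) = 0x22DE

0x22DE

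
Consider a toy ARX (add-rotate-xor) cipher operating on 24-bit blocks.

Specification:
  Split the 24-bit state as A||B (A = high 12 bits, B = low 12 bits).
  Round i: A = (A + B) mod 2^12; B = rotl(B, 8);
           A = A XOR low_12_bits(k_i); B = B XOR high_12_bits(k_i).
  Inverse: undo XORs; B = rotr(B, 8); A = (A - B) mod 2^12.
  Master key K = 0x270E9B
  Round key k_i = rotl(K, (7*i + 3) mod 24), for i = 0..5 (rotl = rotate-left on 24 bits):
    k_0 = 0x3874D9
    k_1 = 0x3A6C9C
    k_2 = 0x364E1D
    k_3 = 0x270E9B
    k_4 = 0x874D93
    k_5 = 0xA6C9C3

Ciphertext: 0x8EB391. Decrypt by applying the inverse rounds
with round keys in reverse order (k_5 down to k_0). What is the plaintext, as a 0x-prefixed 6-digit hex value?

0x3D0755

s_0 = ciphertext = 0x8EB391
s_1 = InvRound(s_0, k_5) = 0x14FFD9
s_2 = InvRound(s_1, k_4) = 0x205AD7
s_3 = InvRound(s_2, k_3) = 0x226A78
s_4 = InvRound(s_3, k_2) = 0xA721C9
s_5 = InvRound(s_4, k_1) = 0xFFC6F2
s_6 = InvRound(s_5, k_0) = 0x3D0755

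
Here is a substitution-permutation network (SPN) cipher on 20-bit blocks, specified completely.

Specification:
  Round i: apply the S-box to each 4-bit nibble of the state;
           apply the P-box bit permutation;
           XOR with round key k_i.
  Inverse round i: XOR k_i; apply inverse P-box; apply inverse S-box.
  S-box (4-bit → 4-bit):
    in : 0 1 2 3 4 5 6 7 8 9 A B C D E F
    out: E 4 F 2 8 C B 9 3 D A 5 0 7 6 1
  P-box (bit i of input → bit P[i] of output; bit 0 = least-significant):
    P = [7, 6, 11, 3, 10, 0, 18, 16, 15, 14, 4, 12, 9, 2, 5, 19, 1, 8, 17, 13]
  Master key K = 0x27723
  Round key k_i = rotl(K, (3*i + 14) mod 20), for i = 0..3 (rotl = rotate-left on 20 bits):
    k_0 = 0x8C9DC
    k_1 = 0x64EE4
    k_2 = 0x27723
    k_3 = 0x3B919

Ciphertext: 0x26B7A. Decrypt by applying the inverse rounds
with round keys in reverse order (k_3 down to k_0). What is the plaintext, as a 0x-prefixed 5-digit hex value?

s_0 = ciphertext = 0x26B7A
s_1 = InvRound(s_0, k_3) = 0xFB6A3
s_2 = InvRound(s_1, k_2) = 0x3485F
s_3 = InvRound(s_2, k_1) = 0xFB127
s_4 = InvRound(s_3, k_0) = 0x91002

0x91002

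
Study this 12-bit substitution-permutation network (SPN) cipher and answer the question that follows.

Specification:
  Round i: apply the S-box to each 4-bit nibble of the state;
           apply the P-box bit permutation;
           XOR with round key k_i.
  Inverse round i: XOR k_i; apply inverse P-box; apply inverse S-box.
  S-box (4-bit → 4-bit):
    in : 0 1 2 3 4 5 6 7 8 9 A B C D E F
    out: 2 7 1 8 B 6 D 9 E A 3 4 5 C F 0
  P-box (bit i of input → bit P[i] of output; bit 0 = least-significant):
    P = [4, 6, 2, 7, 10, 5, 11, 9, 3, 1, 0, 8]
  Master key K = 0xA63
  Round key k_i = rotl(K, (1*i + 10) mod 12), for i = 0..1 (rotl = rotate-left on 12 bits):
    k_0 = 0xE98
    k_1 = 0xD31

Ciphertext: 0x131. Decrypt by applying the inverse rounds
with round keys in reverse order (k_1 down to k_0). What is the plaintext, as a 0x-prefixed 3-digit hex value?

0x8F1

s_0 = ciphertext = 0x131
s_1 = InvRound(s_0, k_1) = 0xFCF
s_2 = InvRound(s_1, k_0) = 0x8F1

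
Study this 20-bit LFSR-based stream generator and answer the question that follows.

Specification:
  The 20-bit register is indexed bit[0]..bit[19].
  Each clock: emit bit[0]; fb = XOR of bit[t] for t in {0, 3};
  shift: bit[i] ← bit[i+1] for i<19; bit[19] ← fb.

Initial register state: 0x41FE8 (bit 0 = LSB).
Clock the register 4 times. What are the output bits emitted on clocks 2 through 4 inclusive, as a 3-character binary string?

001

reg_0 = 0x41FE8
clock 1: out=0, reg = 0xA0FF4
clock 2: out=0, reg = 0x507FA
clock 3: out=0, reg = 0xA83FD
clock 4: out=1, reg = 0x541FE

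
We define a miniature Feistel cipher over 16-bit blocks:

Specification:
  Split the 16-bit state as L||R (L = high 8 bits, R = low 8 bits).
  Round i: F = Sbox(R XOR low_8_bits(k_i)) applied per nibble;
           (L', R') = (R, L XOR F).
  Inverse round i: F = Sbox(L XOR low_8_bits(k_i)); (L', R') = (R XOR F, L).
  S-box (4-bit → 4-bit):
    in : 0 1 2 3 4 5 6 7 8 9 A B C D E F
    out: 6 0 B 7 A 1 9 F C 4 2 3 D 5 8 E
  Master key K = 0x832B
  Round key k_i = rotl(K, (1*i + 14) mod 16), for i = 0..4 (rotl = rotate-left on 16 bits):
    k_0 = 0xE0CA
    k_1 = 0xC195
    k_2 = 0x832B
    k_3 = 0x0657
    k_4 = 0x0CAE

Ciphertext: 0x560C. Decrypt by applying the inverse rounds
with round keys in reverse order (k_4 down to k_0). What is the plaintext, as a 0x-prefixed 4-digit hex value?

s_0 = ciphertext = 0x560C
s_1 = InvRound(s_0, k_4) = 0xE056
s_2 = InvRound(s_1, k_3) = 0x69E0
s_3 = InvRound(s_2, k_2) = 0x4B69
s_4 = InvRound(s_3, k_1) = 0x314B
s_5 = InvRound(s_4, k_0) = 0xA831

0xA831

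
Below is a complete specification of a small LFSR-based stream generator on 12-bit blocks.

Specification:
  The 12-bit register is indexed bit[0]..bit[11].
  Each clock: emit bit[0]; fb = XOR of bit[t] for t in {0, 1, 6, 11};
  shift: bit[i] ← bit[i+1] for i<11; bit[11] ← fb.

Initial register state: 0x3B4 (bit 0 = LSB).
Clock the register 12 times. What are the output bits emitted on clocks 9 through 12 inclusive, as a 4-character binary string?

1100

reg_0 = 0x3B4
clock 1: out=0, reg = 0x1DA
clock 2: out=0, reg = 0x0ED
clock 3: out=1, reg = 0x076
clock 4: out=0, reg = 0x03B
clock 5: out=1, reg = 0x01D
clock 6: out=1, reg = 0x80E
clock 7: out=0, reg = 0x407
clock 8: out=1, reg = 0x203
clock 9: out=1, reg = 0x101
clock 10: out=1, reg = 0x880
clock 11: out=0, reg = 0xC40
clock 12: out=0, reg = 0x620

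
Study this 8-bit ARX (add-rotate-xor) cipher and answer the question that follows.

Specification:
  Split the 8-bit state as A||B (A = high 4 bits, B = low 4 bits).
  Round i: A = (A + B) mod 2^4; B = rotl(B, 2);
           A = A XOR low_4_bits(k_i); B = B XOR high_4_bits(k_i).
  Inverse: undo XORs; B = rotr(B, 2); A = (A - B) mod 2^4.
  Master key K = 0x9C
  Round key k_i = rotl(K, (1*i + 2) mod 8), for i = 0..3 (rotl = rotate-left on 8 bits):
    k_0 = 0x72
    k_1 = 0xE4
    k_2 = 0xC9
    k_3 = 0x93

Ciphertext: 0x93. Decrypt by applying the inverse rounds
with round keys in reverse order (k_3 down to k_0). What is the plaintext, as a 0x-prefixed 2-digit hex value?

0xBA

s_0 = ciphertext = 0x93
s_1 = InvRound(s_0, k_3) = 0x0A
s_2 = InvRound(s_1, k_2) = 0x09
s_3 = InvRound(s_2, k_1) = 0x7D
s_4 = InvRound(s_3, k_0) = 0xBA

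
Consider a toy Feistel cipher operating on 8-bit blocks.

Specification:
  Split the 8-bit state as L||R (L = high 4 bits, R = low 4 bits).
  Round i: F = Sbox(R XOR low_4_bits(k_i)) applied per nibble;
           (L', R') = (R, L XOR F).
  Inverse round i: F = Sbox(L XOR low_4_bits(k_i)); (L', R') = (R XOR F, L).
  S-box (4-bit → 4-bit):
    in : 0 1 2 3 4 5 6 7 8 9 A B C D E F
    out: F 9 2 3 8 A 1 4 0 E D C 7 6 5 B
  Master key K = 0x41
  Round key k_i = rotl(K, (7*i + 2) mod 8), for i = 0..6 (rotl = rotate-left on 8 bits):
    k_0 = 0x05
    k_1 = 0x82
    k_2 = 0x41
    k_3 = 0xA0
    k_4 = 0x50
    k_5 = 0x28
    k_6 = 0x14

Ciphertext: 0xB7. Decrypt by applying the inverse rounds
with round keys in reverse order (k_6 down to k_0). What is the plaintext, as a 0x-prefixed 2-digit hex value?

0x4B

s_0 = ciphertext = 0xB7
s_1 = InvRound(s_0, k_6) = 0xCB
s_2 = InvRound(s_1, k_5) = 0x3C
s_3 = InvRound(s_2, k_4) = 0xF3
s_4 = InvRound(s_3, k_3) = 0x8F
s_5 = InvRound(s_4, k_2) = 0x18
s_6 = InvRound(s_5, k_1) = 0xB1
s_7 = InvRound(s_6, k_0) = 0x4B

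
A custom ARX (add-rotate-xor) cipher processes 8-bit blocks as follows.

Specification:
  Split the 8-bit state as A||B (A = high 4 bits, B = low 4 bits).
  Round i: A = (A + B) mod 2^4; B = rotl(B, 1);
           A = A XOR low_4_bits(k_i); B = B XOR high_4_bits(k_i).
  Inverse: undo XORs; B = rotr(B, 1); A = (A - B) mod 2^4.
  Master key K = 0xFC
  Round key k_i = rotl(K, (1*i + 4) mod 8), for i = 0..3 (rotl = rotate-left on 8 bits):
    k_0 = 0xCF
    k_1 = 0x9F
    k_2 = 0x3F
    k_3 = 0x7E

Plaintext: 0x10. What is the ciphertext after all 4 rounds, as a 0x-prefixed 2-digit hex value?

0x31

s_0 = plaintext = 0x10
s_1 = Round(s_0, k_0) = 0xEC
s_2 = Round(s_1, k_1) = 0x50
s_3 = Round(s_2, k_2) = 0xA3
s_4 = Round(s_3, k_3) = 0x31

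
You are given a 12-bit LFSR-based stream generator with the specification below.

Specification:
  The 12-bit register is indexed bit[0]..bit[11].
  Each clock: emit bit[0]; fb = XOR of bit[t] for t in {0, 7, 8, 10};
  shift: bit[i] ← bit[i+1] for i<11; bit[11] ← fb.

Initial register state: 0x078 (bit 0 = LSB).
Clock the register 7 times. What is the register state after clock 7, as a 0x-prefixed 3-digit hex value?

reg_0 = 0x078
clock 1: out=0, reg = 0x03C
clock 2: out=0, reg = 0x01E
clock 3: out=0, reg = 0x00F
clock 4: out=1, reg = 0x807
clock 5: out=1, reg = 0xC03
clock 6: out=1, reg = 0x601
clock 7: out=1, reg = 0x300

0x300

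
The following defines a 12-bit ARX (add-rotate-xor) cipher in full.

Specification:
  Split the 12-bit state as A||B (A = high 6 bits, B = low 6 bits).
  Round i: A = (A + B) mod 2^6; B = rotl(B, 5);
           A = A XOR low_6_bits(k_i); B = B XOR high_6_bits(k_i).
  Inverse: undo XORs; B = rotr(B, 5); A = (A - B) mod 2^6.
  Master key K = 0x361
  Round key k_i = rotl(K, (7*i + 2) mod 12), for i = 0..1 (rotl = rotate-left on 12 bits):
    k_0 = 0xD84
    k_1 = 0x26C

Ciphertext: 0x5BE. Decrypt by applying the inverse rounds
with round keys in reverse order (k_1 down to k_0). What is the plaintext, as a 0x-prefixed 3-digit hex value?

0x772

s_0 = ciphertext = 0x5BE
s_1 = InvRound(s_0, k_1) = 0x2EF
s_2 = InvRound(s_1, k_0) = 0x772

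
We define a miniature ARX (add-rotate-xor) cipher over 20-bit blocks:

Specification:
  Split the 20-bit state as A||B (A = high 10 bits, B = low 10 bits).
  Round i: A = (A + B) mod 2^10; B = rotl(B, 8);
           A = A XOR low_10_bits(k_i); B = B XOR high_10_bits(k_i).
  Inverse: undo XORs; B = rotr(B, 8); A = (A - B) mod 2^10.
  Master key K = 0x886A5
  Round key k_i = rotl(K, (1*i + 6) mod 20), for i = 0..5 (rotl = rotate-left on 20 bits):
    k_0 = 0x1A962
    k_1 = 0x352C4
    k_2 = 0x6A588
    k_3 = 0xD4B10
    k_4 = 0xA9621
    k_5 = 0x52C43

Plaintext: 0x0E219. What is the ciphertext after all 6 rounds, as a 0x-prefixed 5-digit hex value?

s_0 = plaintext = 0x0E219
s_1 = Round(s_0, k_0) = 0xCCDEC
s_2 = Round(s_1, k_1) = 0xF6CAF
s_3 = Round(s_2, k_2) = 0x40A82
s_4 = Round(s_3, k_3) = 0x251F2
s_5 = Round(s_4, k_4) = 0x29CD9
s_6 = Round(s_5, k_5) = 0x70C7D

0x70C7D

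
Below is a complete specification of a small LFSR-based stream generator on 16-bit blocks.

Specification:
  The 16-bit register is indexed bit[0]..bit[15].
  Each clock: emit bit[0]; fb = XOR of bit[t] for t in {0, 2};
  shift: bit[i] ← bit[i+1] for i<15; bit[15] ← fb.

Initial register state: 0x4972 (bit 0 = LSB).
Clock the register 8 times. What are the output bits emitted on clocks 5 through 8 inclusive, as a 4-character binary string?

1110

reg_0 = 0x4972
clock 1: out=0, reg = 0x24B9
clock 2: out=1, reg = 0x925C
clock 3: out=0, reg = 0xC92E
clock 4: out=0, reg = 0xE497
clock 5: out=1, reg = 0x724B
clock 6: out=1, reg = 0xB925
clock 7: out=1, reg = 0x5C92
clock 8: out=0, reg = 0x2E49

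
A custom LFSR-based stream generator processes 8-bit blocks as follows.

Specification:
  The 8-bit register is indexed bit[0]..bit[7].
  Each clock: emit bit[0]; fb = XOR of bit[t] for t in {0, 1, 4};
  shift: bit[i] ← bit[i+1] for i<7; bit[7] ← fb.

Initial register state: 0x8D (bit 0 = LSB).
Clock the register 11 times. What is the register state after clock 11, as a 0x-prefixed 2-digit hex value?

reg_0 = 0x8D
clock 1: out=1, reg = 0xC6
clock 2: out=0, reg = 0xE3
clock 3: out=1, reg = 0x71
clock 4: out=1, reg = 0x38
clock 5: out=0, reg = 0x9C
clock 6: out=0, reg = 0xCE
clock 7: out=0, reg = 0xE7
clock 8: out=1, reg = 0x73
clock 9: out=1, reg = 0xB9
clock 10: out=1, reg = 0x5C
clock 11: out=0, reg = 0xAE

0xAE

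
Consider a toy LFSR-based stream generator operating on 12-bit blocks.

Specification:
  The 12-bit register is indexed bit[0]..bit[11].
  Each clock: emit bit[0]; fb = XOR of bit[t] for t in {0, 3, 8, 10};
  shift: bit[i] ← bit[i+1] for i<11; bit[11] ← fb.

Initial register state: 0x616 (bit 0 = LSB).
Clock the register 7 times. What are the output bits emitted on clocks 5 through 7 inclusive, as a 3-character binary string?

100

reg_0 = 0x616
clock 1: out=0, reg = 0xB0B
clock 2: out=1, reg = 0xD85
clock 3: out=1, reg = 0xEC2
clock 4: out=0, reg = 0xF61
clock 5: out=1, reg = 0xFB0
clock 6: out=0, reg = 0x7D8
clock 7: out=0, reg = 0xBEC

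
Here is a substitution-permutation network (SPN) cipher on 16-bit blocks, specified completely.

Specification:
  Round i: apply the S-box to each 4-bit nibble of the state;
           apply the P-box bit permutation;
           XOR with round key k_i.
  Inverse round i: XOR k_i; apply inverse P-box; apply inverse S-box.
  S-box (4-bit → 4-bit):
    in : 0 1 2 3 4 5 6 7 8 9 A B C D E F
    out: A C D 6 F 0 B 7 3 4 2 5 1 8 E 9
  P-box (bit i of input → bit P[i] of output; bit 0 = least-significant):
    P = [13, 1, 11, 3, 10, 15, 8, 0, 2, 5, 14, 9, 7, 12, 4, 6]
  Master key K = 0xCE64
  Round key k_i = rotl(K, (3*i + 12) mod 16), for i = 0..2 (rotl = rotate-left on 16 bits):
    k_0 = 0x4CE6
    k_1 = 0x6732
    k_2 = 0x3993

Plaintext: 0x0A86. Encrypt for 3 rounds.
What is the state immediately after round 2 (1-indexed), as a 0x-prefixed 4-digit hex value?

0xC3D6

s_0 = plaintext = 0x0A86
s_1 = Round(s_0, k_0) = 0xF88C
s_2 = Round(s_1, k_1) = 0xC3D6
s_3 = Round(s_2, k_2) = 0x5938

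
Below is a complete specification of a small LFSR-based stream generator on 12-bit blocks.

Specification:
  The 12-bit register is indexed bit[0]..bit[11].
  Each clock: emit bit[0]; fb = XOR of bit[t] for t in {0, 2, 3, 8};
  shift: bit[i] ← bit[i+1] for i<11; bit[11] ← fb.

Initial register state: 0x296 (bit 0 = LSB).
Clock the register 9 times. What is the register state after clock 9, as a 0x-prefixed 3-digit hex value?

0xA99

reg_0 = 0x296
clock 1: out=0, reg = 0x94B
clock 2: out=1, reg = 0xCA5
clock 3: out=1, reg = 0x652
clock 4: out=0, reg = 0x329
clock 5: out=1, reg = 0x994
clock 6: out=0, reg = 0x4CA
clock 7: out=0, reg = 0xA65
clock 8: out=1, reg = 0x532
clock 9: out=0, reg = 0xA99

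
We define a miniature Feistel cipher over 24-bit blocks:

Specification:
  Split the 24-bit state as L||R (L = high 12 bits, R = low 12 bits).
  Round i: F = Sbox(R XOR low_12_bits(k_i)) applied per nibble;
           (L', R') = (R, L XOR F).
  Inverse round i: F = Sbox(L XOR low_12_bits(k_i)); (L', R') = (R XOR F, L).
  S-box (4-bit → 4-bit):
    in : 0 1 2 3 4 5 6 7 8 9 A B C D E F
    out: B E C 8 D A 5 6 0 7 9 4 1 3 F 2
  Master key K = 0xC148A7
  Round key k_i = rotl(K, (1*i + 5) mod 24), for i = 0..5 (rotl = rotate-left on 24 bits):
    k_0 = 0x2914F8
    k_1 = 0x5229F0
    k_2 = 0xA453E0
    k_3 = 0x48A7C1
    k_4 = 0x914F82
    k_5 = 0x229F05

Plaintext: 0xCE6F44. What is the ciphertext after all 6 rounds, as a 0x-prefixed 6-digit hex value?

s_0 = plaintext = 0xCE6F44
s_1 = Round(s_0, k_0) = 0xF448A7
s_2 = Round(s_1, k_1) = 0x8A71E2
s_3 = Round(s_2, k_2) = 0x1E241B
s_4 = Round(s_3, k_3) = 0x41B9DB
s_5 = Round(s_4, k_4) = 0x9DB1BC
s_6 = Round(s_5, k_5) = 0x1BC69C

0x1BC69C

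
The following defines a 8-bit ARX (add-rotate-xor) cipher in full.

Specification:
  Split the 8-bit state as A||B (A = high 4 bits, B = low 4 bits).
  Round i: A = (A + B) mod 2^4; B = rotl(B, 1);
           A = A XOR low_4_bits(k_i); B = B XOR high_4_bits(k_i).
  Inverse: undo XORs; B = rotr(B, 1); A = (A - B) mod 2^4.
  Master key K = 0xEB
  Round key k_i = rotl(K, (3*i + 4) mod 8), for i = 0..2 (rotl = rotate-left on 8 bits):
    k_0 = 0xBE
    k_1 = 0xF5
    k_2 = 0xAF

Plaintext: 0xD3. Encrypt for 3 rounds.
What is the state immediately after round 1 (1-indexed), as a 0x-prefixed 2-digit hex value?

0xED

s_0 = plaintext = 0xD3
s_1 = Round(s_0, k_0) = 0xED
s_2 = Round(s_1, k_1) = 0xE4
s_3 = Round(s_2, k_2) = 0xD2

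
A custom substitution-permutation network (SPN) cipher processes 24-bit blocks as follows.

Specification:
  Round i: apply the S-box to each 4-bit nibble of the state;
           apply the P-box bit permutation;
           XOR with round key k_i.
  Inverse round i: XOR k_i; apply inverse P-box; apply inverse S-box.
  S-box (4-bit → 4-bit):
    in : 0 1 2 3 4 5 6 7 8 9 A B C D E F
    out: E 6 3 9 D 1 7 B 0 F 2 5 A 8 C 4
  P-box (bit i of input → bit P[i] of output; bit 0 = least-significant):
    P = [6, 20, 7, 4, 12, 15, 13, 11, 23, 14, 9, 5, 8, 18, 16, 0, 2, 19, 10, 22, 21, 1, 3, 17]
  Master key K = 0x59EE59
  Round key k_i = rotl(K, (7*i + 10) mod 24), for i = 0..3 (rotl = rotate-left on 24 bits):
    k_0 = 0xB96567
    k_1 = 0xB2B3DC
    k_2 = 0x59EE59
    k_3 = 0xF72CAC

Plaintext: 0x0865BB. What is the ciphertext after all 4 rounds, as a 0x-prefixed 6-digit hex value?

0xFBDAAF

s_0 = plaintext = 0x0865BB
s_1 = Round(s_0, k_0) = 0x3E54AD
s_2 = Round(s_1, k_1) = 0x5034EC
s_3 = Round(s_2, k_2) = 0xA1C168
s_4 = Round(s_3, k_3) = 0xFBDAAF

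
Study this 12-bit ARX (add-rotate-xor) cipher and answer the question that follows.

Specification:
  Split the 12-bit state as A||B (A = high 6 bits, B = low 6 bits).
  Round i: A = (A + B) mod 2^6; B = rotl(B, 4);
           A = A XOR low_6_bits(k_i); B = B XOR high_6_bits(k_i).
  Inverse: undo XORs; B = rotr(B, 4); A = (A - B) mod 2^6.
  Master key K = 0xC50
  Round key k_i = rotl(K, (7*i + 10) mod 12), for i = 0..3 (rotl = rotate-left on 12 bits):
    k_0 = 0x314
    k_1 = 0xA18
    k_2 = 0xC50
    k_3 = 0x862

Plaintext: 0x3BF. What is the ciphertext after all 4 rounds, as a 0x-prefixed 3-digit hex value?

0x3AC

s_0 = plaintext = 0x3BF
s_1 = Round(s_0, k_0) = 0x673
s_2 = Round(s_1, k_1) = 0x514
s_3 = Round(s_2, k_2) = 0xE34
s_4 = Round(s_3, k_3) = 0x3AC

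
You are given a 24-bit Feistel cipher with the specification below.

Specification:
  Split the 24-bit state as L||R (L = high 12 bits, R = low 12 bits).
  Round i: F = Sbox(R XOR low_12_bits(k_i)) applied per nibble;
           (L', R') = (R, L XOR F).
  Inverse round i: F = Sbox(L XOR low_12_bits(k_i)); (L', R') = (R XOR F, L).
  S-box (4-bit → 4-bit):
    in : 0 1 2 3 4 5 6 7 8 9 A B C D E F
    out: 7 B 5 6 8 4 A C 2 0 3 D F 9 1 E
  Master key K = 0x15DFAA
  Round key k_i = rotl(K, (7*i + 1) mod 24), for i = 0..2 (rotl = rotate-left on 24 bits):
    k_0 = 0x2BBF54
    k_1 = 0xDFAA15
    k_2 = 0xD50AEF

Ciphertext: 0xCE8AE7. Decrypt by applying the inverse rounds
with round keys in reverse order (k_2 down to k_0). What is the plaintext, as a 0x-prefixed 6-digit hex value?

0x792FC9

s_0 = ciphertext = 0xCE8AE7
s_1 = InvRound(s_0, k_2) = 0x09BCE8
s_2 = InvRound(s_1, k_1) = 0xFC909B
s_3 = InvRound(s_2, k_0) = 0x792FC9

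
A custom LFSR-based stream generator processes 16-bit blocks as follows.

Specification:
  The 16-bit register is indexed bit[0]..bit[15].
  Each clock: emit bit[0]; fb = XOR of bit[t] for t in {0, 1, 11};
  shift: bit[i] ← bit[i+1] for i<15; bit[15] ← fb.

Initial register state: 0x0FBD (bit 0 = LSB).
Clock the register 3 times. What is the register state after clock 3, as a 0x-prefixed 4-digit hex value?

reg_0 = 0x0FBD
clock 1: out=1, reg = 0x07DE
clock 2: out=0, reg = 0x83EF
clock 3: out=1, reg = 0x41F7

0x41F7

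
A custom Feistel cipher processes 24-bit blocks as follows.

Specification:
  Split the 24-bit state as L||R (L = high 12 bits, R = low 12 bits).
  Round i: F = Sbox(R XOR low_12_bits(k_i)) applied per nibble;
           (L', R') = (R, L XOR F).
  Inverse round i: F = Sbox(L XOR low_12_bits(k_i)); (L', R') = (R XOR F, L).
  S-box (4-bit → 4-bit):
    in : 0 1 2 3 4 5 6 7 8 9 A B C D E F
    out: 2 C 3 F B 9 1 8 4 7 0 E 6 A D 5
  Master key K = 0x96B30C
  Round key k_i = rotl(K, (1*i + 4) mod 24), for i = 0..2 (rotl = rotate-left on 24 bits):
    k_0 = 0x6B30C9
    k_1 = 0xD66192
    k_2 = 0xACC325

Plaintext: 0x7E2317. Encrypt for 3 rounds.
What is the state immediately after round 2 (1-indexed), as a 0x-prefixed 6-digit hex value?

s_0 = plaintext = 0x7E2317
s_1 = Round(s_0, k_0) = 0x31784F
s_2 = Round(s_1, k_1) = 0x84F4BD
s_3 = Round(s_2, k_2) = 0x4BD03B

0x84F4BD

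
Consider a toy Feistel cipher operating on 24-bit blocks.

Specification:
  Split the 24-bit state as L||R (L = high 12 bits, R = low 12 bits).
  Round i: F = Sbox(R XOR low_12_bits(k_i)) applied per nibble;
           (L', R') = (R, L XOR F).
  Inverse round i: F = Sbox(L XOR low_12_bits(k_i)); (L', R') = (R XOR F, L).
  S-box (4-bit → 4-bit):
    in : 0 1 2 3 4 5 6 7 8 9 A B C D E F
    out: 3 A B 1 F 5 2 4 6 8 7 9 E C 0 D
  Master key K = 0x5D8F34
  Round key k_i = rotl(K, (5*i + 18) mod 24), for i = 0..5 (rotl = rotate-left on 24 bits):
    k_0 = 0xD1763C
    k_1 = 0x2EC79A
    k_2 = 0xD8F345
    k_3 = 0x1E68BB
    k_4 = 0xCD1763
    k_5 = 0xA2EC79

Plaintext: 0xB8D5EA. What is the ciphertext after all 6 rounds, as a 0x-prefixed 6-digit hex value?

s_0 = plaintext = 0xB8D5EA
s_1 = Round(s_0, k_0) = 0x5EAA4F
s_2 = Round(s_1, k_1) = 0xA4F92F
s_3 = Round(s_2, k_2) = 0x92FD68
s_4 = Round(s_3, k_3) = 0xD68CEE
s_5 = Round(s_4, k_4) = 0xCEE404
s_6 = Round(s_5, k_5) = 0x404AA2

0x404AA2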